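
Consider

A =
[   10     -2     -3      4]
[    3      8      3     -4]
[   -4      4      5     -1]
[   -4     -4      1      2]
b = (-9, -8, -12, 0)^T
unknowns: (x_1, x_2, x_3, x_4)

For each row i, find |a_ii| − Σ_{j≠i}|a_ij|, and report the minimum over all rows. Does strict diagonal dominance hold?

row 1: |10| − (2+3+4) = 1
row 2: |8| − (3+3+4) = -2
row 3: |5| − (4+4+1) = -4
row 4: |2| − (4+4+1) = -7
minimum over rows = -7 → not strictly diagonally dominant

-7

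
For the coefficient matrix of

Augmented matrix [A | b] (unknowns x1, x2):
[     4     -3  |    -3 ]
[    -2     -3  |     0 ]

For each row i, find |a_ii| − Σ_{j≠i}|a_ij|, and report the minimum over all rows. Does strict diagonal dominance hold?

row 1: |4| − (3) = 1
row 2: |-3| − (2) = 1
minimum over rows = 1 → strictly diagonally dominant (convergence guaranteed)

1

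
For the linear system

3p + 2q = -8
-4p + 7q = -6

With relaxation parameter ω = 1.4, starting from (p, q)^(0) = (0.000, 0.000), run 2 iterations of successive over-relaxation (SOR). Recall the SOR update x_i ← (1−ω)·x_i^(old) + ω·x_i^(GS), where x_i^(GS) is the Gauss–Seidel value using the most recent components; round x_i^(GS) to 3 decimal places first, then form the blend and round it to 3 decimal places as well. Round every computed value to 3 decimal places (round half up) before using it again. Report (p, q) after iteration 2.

Iteration 1:
  p: GS value = (-8 - (2)·0.000) / (3) = -2.667;  p ← (1−ω)·0.000 + ω·-2.667 = -3.734
  q: GS value = (-6 - (-4)·-3.734) / (7) = -2.991;  q ← (1−ω)·0.000 + ω·-2.991 = -4.187
Iteration 2:
  p: GS value = (-8 - (2)·-4.187) / (3) = 0.125;  p ← (1−ω)·-3.734 + ω·0.125 = 1.669
  q: GS value = (-6 - (-4)·1.669) / (7) = 0.097;  q ← (1−ω)·-4.187 + ω·0.097 = 1.811

(1.669, 1.811)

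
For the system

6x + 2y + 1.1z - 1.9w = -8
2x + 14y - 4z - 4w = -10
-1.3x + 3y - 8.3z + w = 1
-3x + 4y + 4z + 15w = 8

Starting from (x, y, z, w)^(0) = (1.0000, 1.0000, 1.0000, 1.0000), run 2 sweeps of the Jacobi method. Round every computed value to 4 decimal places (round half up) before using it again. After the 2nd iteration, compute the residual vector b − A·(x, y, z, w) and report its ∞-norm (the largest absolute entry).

Iteration 1:
  x = (-8 - (2)·1.0000 - (1.1)·1.0000 - (-1.9)·1.0000) / (6) = -1.5333
  y = (-10 - (2)·1.0000 - (-4)·1.0000 - (-4)·1.0000) / (14) = -0.2857
  z = (1 - (-1.3)·1.0000 - (3)·1.0000 - (1)·1.0000) / (-8.3) = 0.2048
  w = (8 - (-3)·1.0000 - (4)·1.0000 - (4)·1.0000) / (15) = 0.2000
Iteration 2:
  x = (-8 - (2)·-0.2857 - (1.1)·0.2048 - (-1.9)·0.2000) / (6) = -1.2123
  y = (-10 - (2)·-1.5333 - (-4)·0.2048 - (-4)·0.2000) / (14) = -0.3796
  z = (1 - (-1.3)·-1.5333 - (3)·-0.2857 - (1)·0.2000) / (-8.3) = 0.0405
  w = (8 - (-3)·-1.5333 - (4)·-0.2857 - (4)·0.2048) / (15) = 0.2482
Residual b − A·x = (0.4600, -1.1062, 0.6508, 1.9965); ∞-norm = 1.9965

1.9965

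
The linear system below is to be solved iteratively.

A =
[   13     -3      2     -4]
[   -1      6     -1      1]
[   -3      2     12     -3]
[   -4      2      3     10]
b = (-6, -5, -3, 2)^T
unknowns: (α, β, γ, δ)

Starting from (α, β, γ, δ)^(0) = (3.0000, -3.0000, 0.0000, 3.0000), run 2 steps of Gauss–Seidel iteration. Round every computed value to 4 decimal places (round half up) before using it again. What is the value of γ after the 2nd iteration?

-0.2630

Iteration 1:
  α = (-6 - (-3)·-3.0000 - (2)·0.0000 - (-4)·3.0000) / (13) = -0.2308
  β = (-5 - (-1)·-0.2308 - (-1)·0.0000 - (1)·3.0000) / (6) = -1.3718
  γ = (-3 - (-3)·-0.2308 - (2)·-1.3718 - (-3)·3.0000) / (12) = 0.6709
  δ = (2 - (-4)·-0.2308 - (2)·-1.3718 - (3)·0.6709) / (10) = 0.1808
Iteration 2:
  α = (-6 - (-3)·-1.3718 - (2)·0.6709 - (-4)·0.1808) / (13) = -0.8257
  β = (-5 - (-1)·-0.8257 - (-1)·0.6709 - (1)·0.1808) / (6) = -0.8893
  γ = (-3 - (-3)·-0.8257 - (2)·-0.8893 - (-3)·0.1808) / (12) = -0.2630
  δ = (2 - (-4)·-0.8257 - (2)·-0.8893 - (3)·-0.2630) / (10) = 0.1265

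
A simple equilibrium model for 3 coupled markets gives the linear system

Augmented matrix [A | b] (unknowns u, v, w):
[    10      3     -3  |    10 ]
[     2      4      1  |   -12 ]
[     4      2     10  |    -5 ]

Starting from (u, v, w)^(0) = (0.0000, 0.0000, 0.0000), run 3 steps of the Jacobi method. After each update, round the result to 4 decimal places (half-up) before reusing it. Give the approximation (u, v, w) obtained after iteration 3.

Iteration 1:
  u = (10 - (3)·0.0000 - (-3)·0.0000) / (10) = 1.0000
  v = (-12 - (2)·0.0000 - (1)·0.0000) / (4) = -3.0000
  w = (-5 - (4)·0.0000 - (2)·0.0000) / (10) = -0.5000
Iteration 2:
  u = (10 - (3)·-3.0000 - (-3)·-0.5000) / (10) = 1.7500
  v = (-12 - (2)·1.0000 - (1)·-0.5000) / (4) = -3.3750
  w = (-5 - (4)·1.0000 - (2)·-3.0000) / (10) = -0.3000
Iteration 3:
  u = (10 - (3)·-3.3750 - (-3)·-0.3000) / (10) = 1.9225
  v = (-12 - (2)·1.7500 - (1)·-0.3000) / (4) = -3.8000
  w = (-5 - (4)·1.7500 - (2)·-3.3750) / (10) = -0.5250

(1.9225, -3.8000, -0.5250)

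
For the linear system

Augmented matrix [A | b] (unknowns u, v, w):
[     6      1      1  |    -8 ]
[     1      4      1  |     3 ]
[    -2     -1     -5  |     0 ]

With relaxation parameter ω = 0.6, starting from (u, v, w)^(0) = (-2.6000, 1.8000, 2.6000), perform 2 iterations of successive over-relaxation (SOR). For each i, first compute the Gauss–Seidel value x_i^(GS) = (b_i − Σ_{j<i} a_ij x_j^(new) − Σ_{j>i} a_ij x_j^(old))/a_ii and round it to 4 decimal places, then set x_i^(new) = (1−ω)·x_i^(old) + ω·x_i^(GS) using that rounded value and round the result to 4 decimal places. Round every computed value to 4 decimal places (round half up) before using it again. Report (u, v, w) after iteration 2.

(-1.9694, 0.9763, 0.9365)

Iteration 1:
  u: GS value = (-8 - (1)·1.8000 - (1)·2.6000) / (6) = -2.0667;  u ← (1−ω)·-2.6000 + ω·-2.0667 = -2.2800
  v: GS value = (3 - (1)·-2.2800 - (1)·2.6000) / (4) = 0.6700;  v ← (1−ω)·1.8000 + ω·0.6700 = 1.1220
  w: GS value = (0 - (-2)·-2.2800 - (-1)·1.1220) / (-5) = 0.6876;  w ← (1−ω)·2.6000 + ω·0.6876 = 1.4526
Iteration 2:
  u: GS value = (-8 - (1)·1.1220 - (1)·1.4526) / (6) = -1.7624;  u ← (1−ω)·-2.2800 + ω·-1.7624 = -1.9694
  v: GS value = (3 - (1)·-1.9694 - (1)·1.4526) / (4) = 0.8792;  v ← (1−ω)·1.1220 + ω·0.8792 = 0.9763
  w: GS value = (0 - (-2)·-1.9694 - (-1)·0.9763) / (-5) = 0.5925;  w ← (1−ω)·1.4526 + ω·0.5925 = 0.9365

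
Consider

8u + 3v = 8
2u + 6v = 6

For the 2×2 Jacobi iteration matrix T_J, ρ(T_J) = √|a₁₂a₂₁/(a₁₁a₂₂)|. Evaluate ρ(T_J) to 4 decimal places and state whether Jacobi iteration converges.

a₁₂a₂₁/(a₁₁a₂₂) = (3)·(2) / ((8)·(6)) = 0.125000
ρ = √|0.125000| = √0.125000 = 0.3536
ρ < 1, so Jacobi converges

0.3536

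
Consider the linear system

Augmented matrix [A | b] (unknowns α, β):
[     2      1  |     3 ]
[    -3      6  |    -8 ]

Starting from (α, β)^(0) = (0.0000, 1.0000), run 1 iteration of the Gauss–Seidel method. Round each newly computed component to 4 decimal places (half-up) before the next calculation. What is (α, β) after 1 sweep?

(1.0000, -0.8333)

Iteration 1:
  α = (3 - (1)·1.0000) / (2) = 1.0000
  β = (-8 - (-3)·1.0000) / (6) = -0.8333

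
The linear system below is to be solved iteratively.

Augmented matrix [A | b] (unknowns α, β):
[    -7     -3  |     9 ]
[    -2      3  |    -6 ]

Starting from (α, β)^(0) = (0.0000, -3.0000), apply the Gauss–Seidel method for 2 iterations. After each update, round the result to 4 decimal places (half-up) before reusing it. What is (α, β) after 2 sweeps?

(-0.4286, -2.2857)

Iteration 1:
  α = (9 - (-3)·-3.0000) / (-7) = 0.0000
  β = (-6 - (-2)·0.0000) / (3) = -2.0000
Iteration 2:
  α = (9 - (-3)·-2.0000) / (-7) = -0.4286
  β = (-6 - (-2)·-0.4286) / (3) = -2.2857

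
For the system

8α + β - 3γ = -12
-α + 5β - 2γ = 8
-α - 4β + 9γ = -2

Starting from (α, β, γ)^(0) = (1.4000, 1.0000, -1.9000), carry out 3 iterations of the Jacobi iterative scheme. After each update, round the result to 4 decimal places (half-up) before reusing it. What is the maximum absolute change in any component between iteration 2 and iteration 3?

0.1660

Iteration 1:
  α = (-12 - (1)·1.0000 - (-3)·-1.9000) / (8) = -2.3375
  β = (8 - (-1)·1.4000 - (-2)·-1.9000) / (5) = 1.1200
  γ = (-2 - (-1)·1.4000 - (-4)·1.0000) / (9) = 0.3778
Iteration 2:
  α = (-12 - (1)·1.1200 - (-3)·0.3778) / (8) = -1.4983
  β = (8 - (-1)·-2.3375 - (-2)·0.3778) / (5) = 1.2836
  γ = (-2 - (-1)·-2.3375 - (-4)·1.1200) / (9) = 0.0158
Iteration 3:
  α = (-12 - (1)·1.2836 - (-3)·0.0158) / (8) = -1.6545
  β = (8 - (-1)·-1.4983 - (-2)·0.0158) / (5) = 1.3067
  γ = (-2 - (-1)·-1.4983 - (-4)·1.2836) / (9) = 0.1818
Change: (-0.1562, 0.0231, 0.1660) → max |·| = 0.1660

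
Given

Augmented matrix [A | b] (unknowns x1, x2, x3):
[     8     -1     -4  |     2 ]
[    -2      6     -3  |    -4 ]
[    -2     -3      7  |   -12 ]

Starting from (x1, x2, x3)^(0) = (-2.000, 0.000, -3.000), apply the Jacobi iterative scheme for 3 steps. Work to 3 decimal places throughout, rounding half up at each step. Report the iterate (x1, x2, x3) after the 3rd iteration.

(-1.671, -2.725, -3.025)

Iteration 1:
  x1 = (2 - (-1)·0.000 - (-4)·-3.000) / (8) = -1.250
  x2 = (-4 - (-2)·-2.000 - (-3)·-3.000) / (6) = -2.833
  x3 = (-12 - (-2)·-2.000 - (-3)·0.000) / (7) = -2.286
Iteration 2:
  x1 = (2 - (-1)·-2.833 - (-4)·-2.286) / (8) = -1.247
  x2 = (-4 - (-2)·-1.250 - (-3)·-2.286) / (6) = -2.226
  x3 = (-12 - (-2)·-1.250 - (-3)·-2.833) / (7) = -3.286
Iteration 3:
  x1 = (2 - (-1)·-2.226 - (-4)·-3.286) / (8) = -1.671
  x2 = (-4 - (-2)·-1.247 - (-3)·-3.286) / (6) = -2.725
  x3 = (-12 - (-2)·-1.247 - (-3)·-2.226) / (7) = -3.025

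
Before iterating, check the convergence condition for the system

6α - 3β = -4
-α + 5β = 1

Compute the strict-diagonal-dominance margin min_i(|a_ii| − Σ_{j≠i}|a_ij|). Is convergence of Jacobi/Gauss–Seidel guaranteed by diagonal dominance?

3

row 1: |6| − (3) = 3
row 2: |5| − (1) = 4
minimum over rows = 3 → strictly diagonally dominant (convergence guaranteed)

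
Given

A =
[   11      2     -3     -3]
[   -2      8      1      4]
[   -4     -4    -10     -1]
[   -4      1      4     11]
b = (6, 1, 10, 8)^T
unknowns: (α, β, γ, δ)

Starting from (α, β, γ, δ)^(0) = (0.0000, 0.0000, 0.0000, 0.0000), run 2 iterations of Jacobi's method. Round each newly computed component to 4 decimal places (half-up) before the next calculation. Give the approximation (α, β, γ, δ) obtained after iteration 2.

Iteration 1:
  α = (6 - (2)·0.0000 - (-3)·0.0000 - (-3)·0.0000) / (11) = 0.5455
  β = (1 - (-2)·0.0000 - (1)·0.0000 - (4)·0.0000) / (8) = 0.1250
  γ = (10 - (-4)·0.0000 - (-4)·0.0000 - (-1)·0.0000) / (-10) = -1.0000
  δ = (8 - (-4)·0.0000 - (1)·0.0000 - (4)·0.0000) / (11) = 0.7273
Iteration 2:
  α = (6 - (2)·0.1250 - (-3)·-1.0000 - (-3)·0.7273) / (11) = 0.4484
  β = (1 - (-2)·0.5455 - (1)·-1.0000 - (4)·0.7273) / (8) = 0.0227
  γ = (10 - (-4)·0.5455 - (-4)·0.1250 - (-1)·0.7273) / (-10) = -1.3409
  δ = (8 - (-4)·0.5455 - (1)·0.1250 - (4)·-1.0000) / (11) = 1.2779

(0.4484, 0.0227, -1.3409, 1.2779)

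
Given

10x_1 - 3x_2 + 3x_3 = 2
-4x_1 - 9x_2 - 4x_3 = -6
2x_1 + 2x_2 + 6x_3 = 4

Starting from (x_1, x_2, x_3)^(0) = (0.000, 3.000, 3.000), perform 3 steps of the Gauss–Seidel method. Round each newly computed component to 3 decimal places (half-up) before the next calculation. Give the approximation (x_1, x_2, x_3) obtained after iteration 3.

(0.137, 0.329, 0.511)

Iteration 1:
  x_1 = (2 - (-3)·3.000 - (3)·3.000) / (10) = 0.200
  x_2 = (-6 - (-4)·0.200 - (-4)·3.000) / (-9) = -0.756
  x_3 = (4 - (2)·0.200 - (2)·-0.756) / (6) = 0.852
Iteration 2:
  x_1 = (2 - (-3)·-0.756 - (3)·0.852) / (10) = -0.282
  x_2 = (-6 - (-4)·-0.282 - (-4)·0.852) / (-9) = 0.413
  x_3 = (4 - (2)·-0.282 - (2)·0.413) / (6) = 0.623
Iteration 3:
  x_1 = (2 - (-3)·0.413 - (3)·0.623) / (10) = 0.137
  x_2 = (-6 - (-4)·0.137 - (-4)·0.623) / (-9) = 0.329
  x_3 = (4 - (2)·0.137 - (2)·0.329) / (6) = 0.511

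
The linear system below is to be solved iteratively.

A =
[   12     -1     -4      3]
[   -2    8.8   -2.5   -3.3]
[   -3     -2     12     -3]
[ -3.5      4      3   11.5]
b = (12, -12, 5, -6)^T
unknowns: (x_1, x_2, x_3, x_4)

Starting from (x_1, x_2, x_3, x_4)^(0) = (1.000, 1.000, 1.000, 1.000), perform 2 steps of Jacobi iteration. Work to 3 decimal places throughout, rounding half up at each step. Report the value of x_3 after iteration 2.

Iteration 1:
  x_1 = (12 - (-1)·1.000 - (-4)·1.000 - (3)·1.000) / (12) = 1.167
  x_2 = (-12 - (-2)·1.000 - (-2.5)·1.000 - (-3.3)·1.000) / (8.8) = -0.477
  x_3 = (5 - (-3)·1.000 - (-2)·1.000 - (-3)·1.000) / (12) = 1.083
  x_4 = (-6 - (-3.5)·1.000 - (4)·1.000 - (3)·1.000) / (11.5) = -0.826
Iteration 2:
  x_1 = (12 - (-1)·-0.477 - (-4)·1.083 - (3)·-0.826) / (12) = 1.528
  x_2 = (-12 - (-2)·1.167 - (-2.5)·1.083 - (-3.3)·-0.826) / (8.8) = -1.100
  x_3 = (5 - (-3)·1.167 - (-2)·-0.477 - (-3)·-0.826) / (12) = 0.422
  x_4 = (-6 - (-3.5)·1.167 - (4)·-0.477 - (3)·1.083) / (11.5) = -0.283

0.422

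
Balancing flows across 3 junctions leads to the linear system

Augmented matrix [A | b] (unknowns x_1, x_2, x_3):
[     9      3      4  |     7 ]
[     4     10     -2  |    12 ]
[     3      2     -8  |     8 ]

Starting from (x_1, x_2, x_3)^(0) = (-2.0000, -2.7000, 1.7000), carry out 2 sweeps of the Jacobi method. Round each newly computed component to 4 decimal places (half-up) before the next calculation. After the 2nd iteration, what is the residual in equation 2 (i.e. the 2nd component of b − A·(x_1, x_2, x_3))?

4.0982

Iteration 1:
  x_1 = (7 - (3)·-2.7000 - (4)·1.7000) / (9) = 0.9222
  x_2 = (12 - (4)·-2.0000 - (-2)·1.7000) / (10) = 2.3400
  x_3 = (8 - (3)·-2.0000 - (2)·-2.7000) / (-8) = -2.4250
Iteration 2:
  x_1 = (7 - (3)·2.3400 - (4)·-2.4250) / (9) = 1.0756
  x_2 = (12 - (4)·0.9222 - (-2)·-2.4250) / (10) = 0.3461
  x_3 = (8 - (3)·0.9222 - (2)·2.3400) / (-8) = -0.0692
Residual b − A·x = (-3.4419, 4.0982, 3.5274)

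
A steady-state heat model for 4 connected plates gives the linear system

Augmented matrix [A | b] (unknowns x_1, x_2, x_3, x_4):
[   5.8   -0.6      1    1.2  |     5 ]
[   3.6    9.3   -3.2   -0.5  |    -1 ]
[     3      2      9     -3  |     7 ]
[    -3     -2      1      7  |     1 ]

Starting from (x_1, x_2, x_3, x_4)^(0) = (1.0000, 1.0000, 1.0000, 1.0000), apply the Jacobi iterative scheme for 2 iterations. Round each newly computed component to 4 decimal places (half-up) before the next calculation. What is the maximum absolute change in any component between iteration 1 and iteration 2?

Iteration 1:
  x_1 = (5 - (-0.6)·1.0000 - (1)·1.0000 - (1.2)·1.0000) / (5.8) = 0.5862
  x_2 = (-1 - (3.6)·1.0000 - (-3.2)·1.0000 - (-0.5)·1.0000) / (9.3) = -0.0968
  x_3 = (7 - (3)·1.0000 - (2)·1.0000 - (-3)·1.0000) / (9) = 0.5556
  x_4 = (1 - (-3)·1.0000 - (-2)·1.0000 - (1)·1.0000) / (7) = 0.7143
Iteration 2:
  x_1 = (5 - (-0.6)·-0.0968 - (1)·0.5556 - (1.2)·0.7143) / (5.8) = 0.6085
  x_2 = (-1 - (3.6)·0.5862 - (-3.2)·0.5556 - (-0.5)·0.7143) / (9.3) = -0.1049
  x_3 = (7 - (3)·0.5862 - (2)·-0.0968 - (-3)·0.7143) / (9) = 0.8420
  x_4 = (1 - (-3)·0.5862 - (-2)·-0.0968 - (1)·0.5556) / (7) = 0.2871
Change: (0.0223, -0.0081, 0.2864, -0.4272) → max |·| = 0.4272

0.4272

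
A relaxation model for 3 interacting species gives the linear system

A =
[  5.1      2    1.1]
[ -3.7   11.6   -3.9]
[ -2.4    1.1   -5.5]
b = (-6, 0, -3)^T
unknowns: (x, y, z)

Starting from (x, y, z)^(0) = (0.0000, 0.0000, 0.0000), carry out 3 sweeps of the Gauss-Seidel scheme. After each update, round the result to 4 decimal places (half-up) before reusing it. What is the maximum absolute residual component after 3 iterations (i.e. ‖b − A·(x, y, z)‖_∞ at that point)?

0.2280

Iteration 1:
  x = (-6 - (2)·0.0000 - (1.1)·0.0000) / (5.1) = -1.1765
  y = (0 - (-3.7)·-1.1765 - (-3.9)·0.0000) / (11.6) = -0.3753
  z = (-3 - (-2.4)·-1.1765 - (1.1)·-0.3753) / (-5.5) = 0.9838
Iteration 2:
  x = (-6 - (2)·-0.3753 - (1.1)·0.9838) / (5.1) = -1.2415
  y = (0 - (-3.7)·-1.2415 - (-3.9)·0.9838) / (11.6) = -0.0652
  z = (-3 - (-2.4)·-1.2415 - (1.1)·-0.0652) / (-5.5) = 1.0742
Iteration 3:
  x = (-6 - (2)·-0.0652 - (1.1)·1.0742) / (5.1) = -1.3826
  y = (0 - (-3.7)·-1.3826 - (-3.9)·1.0742) / (11.6) = -0.0798
  z = (-3 - (-2.4)·-1.3826 - (1.1)·-0.0798) / (-5.5) = 1.1328
Residual b − A·x = (-0.0352, 0.2280, -0.0001); ∞-norm = 0.2280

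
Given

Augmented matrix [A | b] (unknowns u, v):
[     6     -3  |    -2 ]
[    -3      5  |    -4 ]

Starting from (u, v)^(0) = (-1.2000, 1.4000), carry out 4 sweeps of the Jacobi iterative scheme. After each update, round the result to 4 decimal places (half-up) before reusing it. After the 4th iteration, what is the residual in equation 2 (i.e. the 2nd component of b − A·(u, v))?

-1.3139

Iteration 1:
  u = (-2 - (-3)·1.4000) / (6) = 0.3667
  v = (-4 - (-3)·-1.2000) / (5) = -1.5200
Iteration 2:
  u = (-2 - (-3)·-1.5200) / (6) = -1.0933
  v = (-4 - (-3)·0.3667) / (5) = -0.5800
Iteration 3:
  u = (-2 - (-3)·-0.5800) / (6) = -0.6233
  v = (-4 - (-3)·-1.0933) / (5) = -1.4560
Iteration 4:
  u = (-2 - (-3)·-1.4560) / (6) = -1.0613
  v = (-4 - (-3)·-0.6233) / (5) = -1.1740
Residual b − A·x = (0.8458, -1.3139)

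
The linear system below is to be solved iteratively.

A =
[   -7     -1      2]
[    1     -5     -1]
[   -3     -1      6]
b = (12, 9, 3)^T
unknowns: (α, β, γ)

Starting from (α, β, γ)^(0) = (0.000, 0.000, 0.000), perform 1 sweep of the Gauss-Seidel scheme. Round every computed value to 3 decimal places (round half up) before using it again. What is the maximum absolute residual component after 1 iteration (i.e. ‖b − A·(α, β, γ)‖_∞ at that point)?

0.715

Iteration 1:
  α = (12 - (-1)·0.000 - (2)·0.000) / (-7) = -1.714
  β = (9 - (1)·-1.714 - (-1)·0.000) / (-5) = -2.143
  γ = (3 - (-3)·-1.714 - (-1)·-2.143) / (6) = -0.714
Residual b − A·x = (-0.713, -0.715, -0.001); ∞-norm = 0.715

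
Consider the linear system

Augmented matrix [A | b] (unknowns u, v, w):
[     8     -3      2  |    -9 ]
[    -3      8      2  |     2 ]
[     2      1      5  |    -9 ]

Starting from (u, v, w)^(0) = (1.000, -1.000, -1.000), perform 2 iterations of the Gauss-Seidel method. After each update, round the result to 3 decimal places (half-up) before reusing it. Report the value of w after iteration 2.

Iteration 1:
  u = (-9 - (-3)·-1.000 - (2)·-1.000) / (8) = -1.250
  v = (2 - (-3)·-1.250 - (2)·-1.000) / (8) = 0.031
  w = (-9 - (2)·-1.250 - (1)·0.031) / (5) = -1.306
Iteration 2:
  u = (-9 - (-3)·0.031 - (2)·-1.306) / (8) = -0.787
  v = (2 - (-3)·-0.787 - (2)·-1.306) / (8) = 0.281
  w = (-9 - (2)·-0.787 - (1)·0.281) / (5) = -1.541

-1.541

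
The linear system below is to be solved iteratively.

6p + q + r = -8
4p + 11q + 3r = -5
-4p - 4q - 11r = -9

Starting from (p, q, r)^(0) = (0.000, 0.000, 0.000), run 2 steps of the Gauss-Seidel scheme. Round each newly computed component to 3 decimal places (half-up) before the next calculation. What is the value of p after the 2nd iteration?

-1.554

Iteration 1:
  p = (-8 - (1)·0.000 - (1)·0.000) / (6) = -1.333
  q = (-5 - (4)·-1.333 - (3)·0.000) / (11) = 0.030
  r = (-9 - (-4)·-1.333 - (-4)·0.030) / (-11) = 1.292
Iteration 2:
  p = (-8 - (1)·0.030 - (1)·1.292) / (6) = -1.554
  q = (-5 - (4)·-1.554 - (3)·1.292) / (11) = -0.242
  r = (-9 - (-4)·-1.554 - (-4)·-0.242) / (-11) = 1.471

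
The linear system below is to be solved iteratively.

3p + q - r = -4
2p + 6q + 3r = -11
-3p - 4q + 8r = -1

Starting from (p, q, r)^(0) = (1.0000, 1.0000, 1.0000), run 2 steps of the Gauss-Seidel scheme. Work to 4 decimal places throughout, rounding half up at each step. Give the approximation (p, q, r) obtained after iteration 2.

Iteration 1:
  p = (-4 - (1)·1.0000 - (-1)·1.0000) / (3) = -1.3333
  q = (-11 - (2)·-1.3333 - (3)·1.0000) / (6) = -1.8889
  r = (-1 - (-3)·-1.3333 - (-4)·-1.8889) / (8) = -1.5694
Iteration 2:
  p = (-4 - (1)·-1.8889 - (-1)·-1.5694) / (3) = -1.2268
  q = (-11 - (2)·-1.2268 - (3)·-1.5694) / (6) = -0.6397
  r = (-1 - (-3)·-1.2268 - (-4)·-0.6397) / (8) = -0.9049

(-1.2268, -0.6397, -0.9049)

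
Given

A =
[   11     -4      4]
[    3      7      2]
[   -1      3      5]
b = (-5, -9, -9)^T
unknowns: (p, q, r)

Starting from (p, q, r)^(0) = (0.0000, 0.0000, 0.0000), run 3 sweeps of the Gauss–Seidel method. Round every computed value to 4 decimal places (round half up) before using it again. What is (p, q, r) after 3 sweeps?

(-0.2132, -0.7875, -1.3701)

Iteration 1:
  p = (-5 - (-4)·0.0000 - (4)·0.0000) / (11) = -0.4545
  q = (-9 - (3)·-0.4545 - (2)·0.0000) / (7) = -1.0909
  r = (-9 - (-1)·-0.4545 - (3)·-1.0909) / (5) = -1.2364
Iteration 2:
  p = (-5 - (-4)·-1.0909 - (4)·-1.2364) / (11) = -0.4016
  q = (-9 - (3)·-0.4016 - (2)·-1.2364) / (7) = -0.7603
  r = (-9 - (-1)·-0.4016 - (3)·-0.7603) / (5) = -1.4241
Iteration 3:
  p = (-5 - (-4)·-0.7603 - (4)·-1.4241) / (11) = -0.2132
  q = (-9 - (3)·-0.2132 - (2)·-1.4241) / (7) = -0.7875
  r = (-9 - (-1)·-0.2132 - (3)·-0.7875) / (5) = -1.3701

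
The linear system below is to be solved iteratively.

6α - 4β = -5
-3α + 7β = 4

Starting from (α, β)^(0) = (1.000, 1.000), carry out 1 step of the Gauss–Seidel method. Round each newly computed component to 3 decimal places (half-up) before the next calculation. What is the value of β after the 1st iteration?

0.500

Iteration 1:
  α = (-5 - (-4)·1.000) / (6) = -0.167
  β = (4 - (-3)·-0.167) / (7) = 0.500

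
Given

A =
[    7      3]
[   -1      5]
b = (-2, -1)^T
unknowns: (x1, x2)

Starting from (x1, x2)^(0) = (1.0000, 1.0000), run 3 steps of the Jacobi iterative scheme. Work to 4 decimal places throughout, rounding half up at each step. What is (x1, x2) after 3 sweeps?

Iteration 1:
  x1 = (-2 - (3)·1.0000) / (7) = -0.7143
  x2 = (-1 - (-1)·1.0000) / (5) = 0.0000
Iteration 2:
  x1 = (-2 - (3)·0.0000) / (7) = -0.2857
  x2 = (-1 - (-1)·-0.7143) / (5) = -0.3429
Iteration 3:
  x1 = (-2 - (3)·-0.3429) / (7) = -0.1388
  x2 = (-1 - (-1)·-0.2857) / (5) = -0.2571

(-0.1388, -0.2571)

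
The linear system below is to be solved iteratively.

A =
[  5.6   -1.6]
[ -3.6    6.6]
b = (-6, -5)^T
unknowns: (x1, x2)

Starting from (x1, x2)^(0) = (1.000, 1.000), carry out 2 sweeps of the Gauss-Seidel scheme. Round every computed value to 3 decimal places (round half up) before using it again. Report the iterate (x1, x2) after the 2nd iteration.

(-1.410, -1.527)

Iteration 1:
  x1 = (-6 - (-1.6)·1.000) / (5.6) = -0.786
  x2 = (-5 - (-3.6)·-0.786) / (6.6) = -1.186
Iteration 2:
  x1 = (-6 - (-1.6)·-1.186) / (5.6) = -1.410
  x2 = (-5 - (-3.6)·-1.410) / (6.6) = -1.527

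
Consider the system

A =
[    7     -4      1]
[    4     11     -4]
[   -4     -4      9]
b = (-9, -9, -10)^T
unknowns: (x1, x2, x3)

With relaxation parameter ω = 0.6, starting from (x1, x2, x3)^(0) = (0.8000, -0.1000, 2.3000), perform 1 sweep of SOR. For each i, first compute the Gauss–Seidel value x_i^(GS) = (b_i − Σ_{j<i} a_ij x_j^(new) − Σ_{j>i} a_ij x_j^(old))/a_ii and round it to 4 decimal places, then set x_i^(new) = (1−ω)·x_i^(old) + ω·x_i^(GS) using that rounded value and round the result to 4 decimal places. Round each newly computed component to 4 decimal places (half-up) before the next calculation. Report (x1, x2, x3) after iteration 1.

(-0.6828, 0.1199, 0.1032)

Iteration 1:
  x1: GS value = (-9 - (-4)·-0.1000 - (1)·2.3000) / (7) = -1.6714;  x1 ← (1−ω)·0.8000 + ω·-1.6714 = -0.6828
  x2: GS value = (-9 - (4)·-0.6828 - (-4)·2.3000) / (11) = 0.2665;  x2 ← (1−ω)·-0.1000 + ω·0.2665 = 0.1199
  x3: GS value = (-10 - (-4)·-0.6828 - (-4)·0.1199) / (9) = -1.3613;  x3 ← (1−ω)·2.3000 + ω·-1.3613 = 0.1032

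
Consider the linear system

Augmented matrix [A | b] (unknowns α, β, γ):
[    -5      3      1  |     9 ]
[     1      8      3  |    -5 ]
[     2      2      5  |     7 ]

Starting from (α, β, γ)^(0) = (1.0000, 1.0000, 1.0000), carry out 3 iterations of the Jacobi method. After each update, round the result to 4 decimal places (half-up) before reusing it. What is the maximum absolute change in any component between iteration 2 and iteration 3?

0.5700

Iteration 1:
  α = (9 - (3)·1.0000 - (1)·1.0000) / (-5) = -1.0000
  β = (-5 - (1)·1.0000 - (3)·1.0000) / (8) = -1.1250
  γ = (7 - (2)·1.0000 - (2)·1.0000) / (5) = 0.6000
Iteration 2:
  α = (9 - (3)·-1.1250 - (1)·0.6000) / (-5) = -2.3550
  β = (-5 - (1)·-1.0000 - (3)·0.6000) / (8) = -0.7250
  γ = (7 - (2)·-1.0000 - (2)·-1.1250) / (5) = 2.2500
Iteration 3:
  α = (9 - (3)·-0.7250 - (1)·2.2500) / (-5) = -1.7850
  β = (-5 - (1)·-2.3550 - (3)·2.2500) / (8) = -1.1744
  γ = (7 - (2)·-2.3550 - (2)·-0.7250) / (5) = 2.6320
Change: (0.5700, -0.4494, 0.3820) → max |·| = 0.5700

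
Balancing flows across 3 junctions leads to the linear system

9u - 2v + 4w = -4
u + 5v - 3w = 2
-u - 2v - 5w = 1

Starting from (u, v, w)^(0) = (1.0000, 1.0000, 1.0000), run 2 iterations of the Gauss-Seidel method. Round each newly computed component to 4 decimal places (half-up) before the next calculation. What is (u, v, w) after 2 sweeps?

Iteration 1:
  u = (-4 - (-2)·1.0000 - (4)·1.0000) / (9) = -0.6667
  v = (2 - (1)·-0.6667 - (-3)·1.0000) / (5) = 1.1333
  w = (1 - (-1)·-0.6667 - (-2)·1.1333) / (-5) = -0.5200
Iteration 2:
  u = (-4 - (-2)·1.1333 - (4)·-0.5200) / (9) = 0.0385
  v = (2 - (1)·0.0385 - (-3)·-0.5200) / (5) = 0.0803
  w = (1 - (-1)·0.0385 - (-2)·0.0803) / (-5) = -0.2398

(0.0385, 0.0803, -0.2398)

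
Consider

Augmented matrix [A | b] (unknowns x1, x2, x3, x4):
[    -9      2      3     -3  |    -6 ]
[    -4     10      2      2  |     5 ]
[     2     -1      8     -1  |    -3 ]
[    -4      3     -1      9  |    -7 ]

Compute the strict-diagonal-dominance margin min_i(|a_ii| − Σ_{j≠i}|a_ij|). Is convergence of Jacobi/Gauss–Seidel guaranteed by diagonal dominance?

row 1: |-9| − (2+3+3) = 1
row 2: |10| − (4+2+2) = 2
row 3: |8| − (2+1+1) = 4
row 4: |9| − (4+3+1) = 1
minimum over rows = 1 → strictly diagonally dominant (convergence guaranteed)

1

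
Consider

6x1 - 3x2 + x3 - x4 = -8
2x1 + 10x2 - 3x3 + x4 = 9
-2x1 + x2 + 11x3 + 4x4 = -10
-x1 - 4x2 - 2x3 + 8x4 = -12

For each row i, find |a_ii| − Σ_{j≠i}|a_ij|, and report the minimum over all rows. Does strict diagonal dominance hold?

1

row 1: |6| − (3+1+1) = 1
row 2: |10| − (2+3+1) = 4
row 3: |11| − (2+1+4) = 4
row 4: |8| − (1+4+2) = 1
minimum over rows = 1 → strictly diagonally dominant (convergence guaranteed)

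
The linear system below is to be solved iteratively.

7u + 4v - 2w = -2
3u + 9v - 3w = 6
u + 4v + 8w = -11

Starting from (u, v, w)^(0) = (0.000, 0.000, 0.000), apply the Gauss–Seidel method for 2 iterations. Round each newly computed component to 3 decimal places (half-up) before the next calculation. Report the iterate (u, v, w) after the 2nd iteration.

(-1.213, 0.498, -1.472)

Iteration 1:
  u = (-2 - (4)·0.000 - (-2)·0.000) / (7) = -0.286
  v = (6 - (3)·-0.286 - (-3)·0.000) / (9) = 0.762
  w = (-11 - (1)·-0.286 - (4)·0.762) / (8) = -1.720
Iteration 2:
  u = (-2 - (4)·0.762 - (-2)·-1.720) / (7) = -1.213
  v = (6 - (3)·-1.213 - (-3)·-1.720) / (9) = 0.498
  w = (-11 - (1)·-1.213 - (4)·0.498) / (8) = -1.472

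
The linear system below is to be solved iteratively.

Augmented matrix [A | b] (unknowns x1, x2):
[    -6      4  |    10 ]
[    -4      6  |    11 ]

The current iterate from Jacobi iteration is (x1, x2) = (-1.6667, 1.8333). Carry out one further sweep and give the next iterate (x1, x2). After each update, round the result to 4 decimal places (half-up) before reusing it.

(-0.4445, 0.7222)

One sweep:
  x1 = (10 - (4)·1.8333) / (-6) = -0.4445
  x2 = (11 - (-4)·-1.6667) / (6) = 0.7222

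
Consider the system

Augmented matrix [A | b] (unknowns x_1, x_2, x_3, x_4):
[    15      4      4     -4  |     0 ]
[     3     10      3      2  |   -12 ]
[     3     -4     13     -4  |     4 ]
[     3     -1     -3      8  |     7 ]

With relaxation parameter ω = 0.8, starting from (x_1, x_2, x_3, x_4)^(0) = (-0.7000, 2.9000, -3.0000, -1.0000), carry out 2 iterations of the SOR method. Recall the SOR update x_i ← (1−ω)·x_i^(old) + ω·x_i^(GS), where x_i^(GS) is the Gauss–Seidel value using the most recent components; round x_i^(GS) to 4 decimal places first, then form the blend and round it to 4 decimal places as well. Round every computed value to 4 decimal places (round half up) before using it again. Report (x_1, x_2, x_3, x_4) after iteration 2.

(0.0094, -0.8375, 0.0917, 0.7487)

Iteration 1:
  x_1: GS value = (0 - (4)·2.9000 - (4)·-3.0000 - (-4)·-1.0000) / (15) = -0.2400;  x_1 ← (1−ω)·-0.7000 + ω·-0.2400 = -0.3320
  x_2: GS value = (-12 - (3)·-0.3320 - (3)·-3.0000 - (2)·-1.0000) / (10) = -0.0004;  x_2 ← (1−ω)·2.9000 + ω·-0.0004 = 0.5797
  x_3: GS value = (4 - (3)·-0.3320 - (-4)·0.5797 - (-4)·-1.0000) / (13) = 0.2550;  x_3 ← (1−ω)·-3.0000 + ω·0.2550 = -0.3960
  x_4: GS value = (7 - (3)·-0.3320 - (-1)·0.5797 - (-3)·-0.3960) / (8) = 0.9235;  x_4 ← (1−ω)·-1.0000 + ω·0.9235 = 0.5388
Iteration 2:
  x_1: GS value = (0 - (4)·0.5797 - (4)·-0.3960 - (-4)·0.5388) / (15) = 0.0947;  x_1 ← (1−ω)·-0.3320 + ω·0.0947 = 0.0094
  x_2: GS value = (-12 - (3)·0.0094 - (3)·-0.3960 - (2)·0.5388) / (10) = -1.1918;  x_2 ← (1−ω)·0.5797 + ω·-1.1918 = -0.8375
  x_3: GS value = (4 - (3)·0.0094 - (-4)·-0.8375 - (-4)·0.5388) / (13) = 0.2136;  x_3 ← (1−ω)·-0.3960 + ω·0.2136 = 0.0917
  x_4: GS value = (7 - (3)·0.0094 - (-1)·-0.8375 - (-3)·0.0917) / (8) = 0.8012;  x_4 ← (1−ω)·0.5388 + ω·0.8012 = 0.7487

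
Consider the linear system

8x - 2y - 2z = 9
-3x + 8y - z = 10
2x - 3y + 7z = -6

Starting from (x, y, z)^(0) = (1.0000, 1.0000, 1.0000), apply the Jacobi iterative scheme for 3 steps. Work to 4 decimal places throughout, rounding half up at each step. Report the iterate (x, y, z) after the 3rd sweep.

(1.4247, 1.6975, -0.4939)

Iteration 1:
  x = (9 - (-2)·1.0000 - (-2)·1.0000) / (8) = 1.6250
  y = (10 - (-3)·1.0000 - (-1)·1.0000) / (8) = 1.7500
  z = (-6 - (2)·1.0000 - (-3)·1.0000) / (7) = -0.7143
Iteration 2:
  x = (9 - (-2)·1.7500 - (-2)·-0.7143) / (8) = 1.3839
  y = (10 - (-3)·1.6250 - (-1)·-0.7143) / (8) = 1.7701
  z = (-6 - (2)·1.6250 - (-3)·1.7500) / (7) = -0.5714
Iteration 3:
  x = (9 - (-2)·1.7701 - (-2)·-0.5714) / (8) = 1.4247
  y = (10 - (-3)·1.3839 - (-1)·-0.5714) / (8) = 1.6975
  z = (-6 - (2)·1.3839 - (-3)·1.7701) / (7) = -0.4939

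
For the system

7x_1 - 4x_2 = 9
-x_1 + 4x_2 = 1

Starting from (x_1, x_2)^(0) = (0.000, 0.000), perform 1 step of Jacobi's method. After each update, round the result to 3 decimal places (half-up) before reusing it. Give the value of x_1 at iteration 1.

Iteration 1:
  x_1 = (9 - (-4)·0.000) / (7) = 1.286
  x_2 = (1 - (-1)·0.000) / (4) = 0.250

1.286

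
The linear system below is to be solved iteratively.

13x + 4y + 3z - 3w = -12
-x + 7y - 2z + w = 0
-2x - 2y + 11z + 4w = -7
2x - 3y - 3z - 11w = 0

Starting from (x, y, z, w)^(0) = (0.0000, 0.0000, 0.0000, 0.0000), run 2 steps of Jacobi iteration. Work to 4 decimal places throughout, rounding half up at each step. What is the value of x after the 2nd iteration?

Iteration 1:
  x = (-12 - (4)·0.0000 - (3)·0.0000 - (-3)·0.0000) / (13) = -0.9231
  y = (0 - (-1)·0.0000 - (-2)·0.0000 - (1)·0.0000) / (7) = 0.0000
  z = (-7 - (-2)·0.0000 - (-2)·0.0000 - (4)·0.0000) / (11) = -0.6364
  w = (0 - (2)·0.0000 - (-3)·0.0000 - (-3)·0.0000) / (-11) = 0.0000
Iteration 2:
  x = (-12 - (4)·0.0000 - (3)·-0.6364 - (-3)·0.0000) / (13) = -0.7762
  y = (0 - (-1)·-0.9231 - (-2)·-0.6364 - (1)·0.0000) / (7) = -0.3137
  z = (-7 - (-2)·-0.9231 - (-2)·0.0000 - (4)·0.0000) / (11) = -0.8042
  w = (0 - (2)·-0.9231 - (-3)·0.0000 - (-3)·-0.6364) / (-11) = 0.0057

-0.7762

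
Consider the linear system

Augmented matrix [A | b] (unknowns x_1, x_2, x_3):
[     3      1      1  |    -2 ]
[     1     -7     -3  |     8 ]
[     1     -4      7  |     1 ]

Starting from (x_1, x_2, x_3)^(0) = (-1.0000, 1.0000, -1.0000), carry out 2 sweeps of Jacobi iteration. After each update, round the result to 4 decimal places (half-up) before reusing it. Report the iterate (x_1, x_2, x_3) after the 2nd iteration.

Iteration 1:
  x_1 = (-2 - (1)·1.0000 - (1)·-1.0000) / (3) = -0.6667
  x_2 = (8 - (1)·-1.0000 - (-3)·-1.0000) / (-7) = -0.8571
  x_3 = (1 - (1)·-1.0000 - (-4)·1.0000) / (7) = 0.8571
Iteration 2:
  x_1 = (-2 - (1)·-0.8571 - (1)·0.8571) / (3) = -0.6667
  x_2 = (8 - (1)·-0.6667 - (-3)·0.8571) / (-7) = -1.6054
  x_3 = (1 - (1)·-0.6667 - (-4)·-0.8571) / (7) = -0.2517

(-0.6667, -1.6054, -0.2517)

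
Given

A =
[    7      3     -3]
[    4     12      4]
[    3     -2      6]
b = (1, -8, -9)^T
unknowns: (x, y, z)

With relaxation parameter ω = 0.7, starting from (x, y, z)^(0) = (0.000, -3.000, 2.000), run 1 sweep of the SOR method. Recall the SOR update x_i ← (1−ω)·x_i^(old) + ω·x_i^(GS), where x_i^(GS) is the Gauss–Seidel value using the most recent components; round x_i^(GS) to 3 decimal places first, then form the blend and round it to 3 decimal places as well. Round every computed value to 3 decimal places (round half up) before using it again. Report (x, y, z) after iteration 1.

(1.600, -2.207, -1.525)

Iteration 1:
  x: GS value = (1 - (3)·-3.000 - (-3)·2.000) / (7) = 2.286;  x ← (1−ω)·0.000 + ω·2.286 = 1.600
  y: GS value = (-8 - (4)·1.600 - (4)·2.000) / (12) = -1.867;  y ← (1−ω)·-3.000 + ω·-1.867 = -2.207
  z: GS value = (-9 - (3)·1.600 - (-2)·-2.207) / (6) = -3.036;  z ← (1−ω)·2.000 + ω·-3.036 = -1.525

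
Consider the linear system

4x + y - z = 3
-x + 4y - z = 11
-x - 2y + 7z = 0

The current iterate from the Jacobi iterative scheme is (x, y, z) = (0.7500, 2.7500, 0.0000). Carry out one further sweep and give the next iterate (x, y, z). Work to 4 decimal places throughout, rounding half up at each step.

(0.0625, 2.9375, 0.8929)

One sweep:
  x = (3 - (1)·2.7500 - (-1)·0.0000) / (4) = 0.0625
  y = (11 - (-1)·0.7500 - (-1)·0.0000) / (4) = 2.9375
  z = (0 - (-1)·0.7500 - (-2)·2.7500) / (7) = 0.8929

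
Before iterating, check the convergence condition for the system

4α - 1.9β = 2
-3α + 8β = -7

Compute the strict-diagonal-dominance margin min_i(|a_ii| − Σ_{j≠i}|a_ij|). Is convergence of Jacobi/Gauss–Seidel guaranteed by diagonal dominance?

2.1

row 1: |4| − (1.9) = 2.1
row 2: |8| − (3) = 5
minimum over rows = 2.1 → strictly diagonally dominant (convergence guaranteed)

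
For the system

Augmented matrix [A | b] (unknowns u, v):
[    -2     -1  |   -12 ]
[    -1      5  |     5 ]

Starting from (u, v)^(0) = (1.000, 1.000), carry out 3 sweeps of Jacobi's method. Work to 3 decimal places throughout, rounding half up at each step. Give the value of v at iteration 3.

Iteration 1:
  u = (-12 - (-1)·1.000) / (-2) = 5.500
  v = (5 - (-1)·1.000) / (5) = 1.200
Iteration 2:
  u = (-12 - (-1)·1.200) / (-2) = 5.400
  v = (5 - (-1)·5.500) / (5) = 2.100
Iteration 3:
  u = (-12 - (-1)·2.100) / (-2) = 4.950
  v = (5 - (-1)·5.400) / (5) = 2.080

2.080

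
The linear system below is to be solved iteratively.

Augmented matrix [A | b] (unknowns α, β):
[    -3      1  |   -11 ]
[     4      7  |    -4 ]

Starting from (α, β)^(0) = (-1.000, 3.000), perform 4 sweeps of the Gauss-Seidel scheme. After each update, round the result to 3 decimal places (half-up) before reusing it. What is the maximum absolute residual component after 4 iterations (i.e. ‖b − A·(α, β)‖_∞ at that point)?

Iteration 1:
  α = (-11 - (1)·3.000) / (-3) = 4.667
  β = (-4 - (4)·4.667) / (7) = -3.238
Iteration 2:
  α = (-11 - (1)·-3.238) / (-3) = 2.587
  β = (-4 - (4)·2.587) / (7) = -2.050
Iteration 3:
  α = (-11 - (1)·-2.050) / (-3) = 2.983
  β = (-4 - (4)·2.983) / (7) = -2.276
Iteration 4:
  α = (-11 - (1)·-2.276) / (-3) = 2.908
  β = (-4 - (4)·2.908) / (7) = -2.233
Residual b − A·x = (-0.043, -0.001); ∞-norm = 0.043

0.043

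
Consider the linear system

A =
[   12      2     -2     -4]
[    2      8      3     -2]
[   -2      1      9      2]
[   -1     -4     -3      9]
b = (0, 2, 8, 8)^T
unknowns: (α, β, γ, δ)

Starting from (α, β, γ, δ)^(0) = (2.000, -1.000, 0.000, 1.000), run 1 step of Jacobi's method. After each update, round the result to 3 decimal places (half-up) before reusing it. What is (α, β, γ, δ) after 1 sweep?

(0.500, 0.000, 1.222, 0.667)

Iteration 1:
  α = (0 - (2)·-1.000 - (-2)·0.000 - (-4)·1.000) / (12) = 0.500
  β = (2 - (2)·2.000 - (3)·0.000 - (-2)·1.000) / (8) = 0.000
  γ = (8 - (-2)·2.000 - (1)·-1.000 - (2)·1.000) / (9) = 1.222
  δ = (8 - (-1)·2.000 - (-4)·-1.000 - (-3)·0.000) / (9) = 0.667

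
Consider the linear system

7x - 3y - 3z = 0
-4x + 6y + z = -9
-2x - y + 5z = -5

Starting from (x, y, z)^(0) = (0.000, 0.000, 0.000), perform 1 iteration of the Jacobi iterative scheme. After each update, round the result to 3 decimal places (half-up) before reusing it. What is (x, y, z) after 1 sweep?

(0.000, -1.500, -1.000)

Iteration 1:
  x = (0 - (-3)·0.000 - (-3)·0.000) / (7) = 0.000
  y = (-9 - (-4)·0.000 - (1)·0.000) / (6) = -1.500
  z = (-5 - (-2)·0.000 - (-1)·0.000) / (5) = -1.000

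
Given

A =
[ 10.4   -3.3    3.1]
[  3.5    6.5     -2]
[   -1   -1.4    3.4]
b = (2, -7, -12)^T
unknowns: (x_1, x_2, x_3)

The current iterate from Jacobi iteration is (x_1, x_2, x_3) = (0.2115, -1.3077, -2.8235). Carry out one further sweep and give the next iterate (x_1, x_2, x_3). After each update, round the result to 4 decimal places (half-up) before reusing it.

(0.6190, -2.0596, -4.0057)

One sweep:
  x_1 = (2 - (-3.3)·-1.3077 - (3.1)·-2.8235) / (10.4) = 0.6190
  x_2 = (-7 - (3.5)·0.2115 - (-2)·-2.8235) / (6.5) = -2.0596
  x_3 = (-12 - (-1)·0.2115 - (-1.4)·-1.3077) / (3.4) = -4.0057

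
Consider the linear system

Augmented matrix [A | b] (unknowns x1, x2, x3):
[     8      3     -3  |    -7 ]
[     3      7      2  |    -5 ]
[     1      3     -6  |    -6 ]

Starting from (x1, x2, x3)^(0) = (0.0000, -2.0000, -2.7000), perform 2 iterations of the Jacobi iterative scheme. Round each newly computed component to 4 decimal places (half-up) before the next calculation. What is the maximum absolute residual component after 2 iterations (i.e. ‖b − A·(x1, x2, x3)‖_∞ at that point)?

3.3686

Iteration 1:
  x1 = (-7 - (3)·-2.0000 - (-3)·-2.7000) / (8) = -1.1375
  x2 = (-5 - (3)·0.0000 - (2)·-2.7000) / (7) = 0.0571
  x3 = (-6 - (1)·0.0000 - (3)·-2.0000) / (-6) = 0.0000
Iteration 2:
  x1 = (-7 - (3)·0.0571 - (-3)·0.0000) / (8) = -0.8964
  x2 = (-5 - (3)·-1.1375 - (2)·0.0000) / (7) = -0.2268
  x3 = (-6 - (1)·-1.1375 - (3)·0.0571) / (-6) = 0.8390
Residual b − A·x = (3.3686, -2.4012, 0.6108); ∞-norm = 3.3686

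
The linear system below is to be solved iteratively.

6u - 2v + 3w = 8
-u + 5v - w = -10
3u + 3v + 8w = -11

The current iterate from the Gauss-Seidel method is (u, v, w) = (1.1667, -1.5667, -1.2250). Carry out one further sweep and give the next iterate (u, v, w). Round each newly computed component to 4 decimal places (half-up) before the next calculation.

(1.4236, -1.9603, -1.1737)

One sweep:
  u = (8 - (-2)·-1.5667 - (3)·-1.2250) / (6) = 1.4236
  v = (-10 - (-1)·1.4236 - (-1)·-1.2250) / (5) = -1.9603
  w = (-11 - (3)·1.4236 - (3)·-1.9603) / (8) = -1.1737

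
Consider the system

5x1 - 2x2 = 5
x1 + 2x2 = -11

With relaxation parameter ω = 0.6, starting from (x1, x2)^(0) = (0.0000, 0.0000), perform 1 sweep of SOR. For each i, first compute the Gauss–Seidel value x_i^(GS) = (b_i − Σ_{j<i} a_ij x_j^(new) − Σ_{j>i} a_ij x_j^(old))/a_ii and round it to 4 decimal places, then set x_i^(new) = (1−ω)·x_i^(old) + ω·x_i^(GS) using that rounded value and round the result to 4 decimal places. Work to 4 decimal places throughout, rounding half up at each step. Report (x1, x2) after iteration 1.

(0.6000, -3.4800)

Iteration 1:
  x1: GS value = (5 - (-2)·0.0000) / (5) = 1.0000;  x1 ← (1−ω)·0.0000 + ω·1.0000 = 0.6000
  x2: GS value = (-11 - (1)·0.6000) / (2) = -5.8000;  x2 ← (1−ω)·0.0000 + ω·-5.8000 = -3.4800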